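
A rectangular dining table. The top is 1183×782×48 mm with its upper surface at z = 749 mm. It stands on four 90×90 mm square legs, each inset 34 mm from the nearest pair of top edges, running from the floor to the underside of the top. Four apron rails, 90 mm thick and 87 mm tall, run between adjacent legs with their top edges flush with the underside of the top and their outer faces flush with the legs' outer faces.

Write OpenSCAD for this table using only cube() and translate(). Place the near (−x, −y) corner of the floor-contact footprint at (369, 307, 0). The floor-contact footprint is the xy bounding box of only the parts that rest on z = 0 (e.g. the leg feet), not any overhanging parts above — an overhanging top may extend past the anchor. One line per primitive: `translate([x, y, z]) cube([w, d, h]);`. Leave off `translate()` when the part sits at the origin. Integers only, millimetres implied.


translate([335, 273, 701]) cube([1183, 782, 48]);
translate([369, 307, 0]) cube([90, 90, 701]);
translate([1394, 307, 0]) cube([90, 90, 701]);
translate([369, 931, 0]) cube([90, 90, 701]);
translate([1394, 931, 0]) cube([90, 90, 701]);
translate([459, 307, 614]) cube([935, 90, 87]);
translate([459, 931, 614]) cube([935, 90, 87]);
translate([369, 397, 614]) cube([90, 534, 87]);
translate([1394, 397, 614]) cube([90, 534, 87]);


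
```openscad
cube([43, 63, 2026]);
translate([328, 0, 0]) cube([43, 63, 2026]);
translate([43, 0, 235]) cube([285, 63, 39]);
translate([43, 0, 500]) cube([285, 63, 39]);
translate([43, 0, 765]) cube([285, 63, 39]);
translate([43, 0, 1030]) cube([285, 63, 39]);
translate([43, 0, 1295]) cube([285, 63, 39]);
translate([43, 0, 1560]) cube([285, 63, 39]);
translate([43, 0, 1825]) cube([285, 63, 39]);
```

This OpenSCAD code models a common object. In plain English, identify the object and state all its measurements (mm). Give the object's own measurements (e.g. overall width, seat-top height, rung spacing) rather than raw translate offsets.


A straight ladder. Two 43×63 mm vertical rails, 2026 mm tall, stand 371 mm apart (outside-to-outside) with their front faces coplanar on the −y side. 7 rungs, each 63 mm deep and 39 mm tall, span between the inner faces of the rails, front faces flush with the rails. The lowest rung's underside is at z = 235 mm and rungs are spaced 265 mm apart (underside to underside).


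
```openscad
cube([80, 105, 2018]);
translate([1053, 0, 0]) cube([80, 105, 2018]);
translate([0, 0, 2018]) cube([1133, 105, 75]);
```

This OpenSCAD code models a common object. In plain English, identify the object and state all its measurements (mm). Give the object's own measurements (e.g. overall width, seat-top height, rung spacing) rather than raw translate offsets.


A door frame. The clear opening is 973 mm wide and 2018 mm high. Two 80 mm wide jambs, 105 mm deep, stand either side of the opening from the floor to the top of the opening. A 75 mm thick head sits across the top of both jambs, spanning the full outside width of the frame.


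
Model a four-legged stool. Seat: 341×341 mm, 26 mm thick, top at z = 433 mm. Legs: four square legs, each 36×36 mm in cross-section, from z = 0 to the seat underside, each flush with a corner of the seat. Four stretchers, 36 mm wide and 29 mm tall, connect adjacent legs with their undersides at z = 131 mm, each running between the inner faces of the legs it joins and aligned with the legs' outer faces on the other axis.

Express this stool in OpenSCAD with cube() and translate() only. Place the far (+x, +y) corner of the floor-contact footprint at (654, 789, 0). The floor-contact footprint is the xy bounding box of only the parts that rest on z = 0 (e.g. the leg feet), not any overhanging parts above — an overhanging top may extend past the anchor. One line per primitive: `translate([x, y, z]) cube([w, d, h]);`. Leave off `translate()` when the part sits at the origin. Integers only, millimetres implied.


translate([313, 448, 407]) cube([341, 341, 26]);
translate([313, 448, 0]) cube([36, 36, 407]);
translate([618, 448, 0]) cube([36, 36, 407]);
translate([313, 753, 0]) cube([36, 36, 407]);
translate([618, 753, 0]) cube([36, 36, 407]);
translate([349, 448, 131]) cube([269, 36, 29]);
translate([349, 753, 131]) cube([269, 36, 29]);
translate([313, 484, 131]) cube([36, 269, 29]);
translate([618, 484, 131]) cube([36, 269, 29]);


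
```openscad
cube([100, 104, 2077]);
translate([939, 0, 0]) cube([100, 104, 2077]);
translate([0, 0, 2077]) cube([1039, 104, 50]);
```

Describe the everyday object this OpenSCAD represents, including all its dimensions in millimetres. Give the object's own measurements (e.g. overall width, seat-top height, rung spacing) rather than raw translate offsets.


A door frame. The clear opening is 839 mm wide and 2077 mm high. Two 100 mm wide jambs, 104 mm deep, stand either side of the opening from the floor to the top of the opening. A 50 mm thick head sits across the top of both jambs, spanning the full outside width of the frame.


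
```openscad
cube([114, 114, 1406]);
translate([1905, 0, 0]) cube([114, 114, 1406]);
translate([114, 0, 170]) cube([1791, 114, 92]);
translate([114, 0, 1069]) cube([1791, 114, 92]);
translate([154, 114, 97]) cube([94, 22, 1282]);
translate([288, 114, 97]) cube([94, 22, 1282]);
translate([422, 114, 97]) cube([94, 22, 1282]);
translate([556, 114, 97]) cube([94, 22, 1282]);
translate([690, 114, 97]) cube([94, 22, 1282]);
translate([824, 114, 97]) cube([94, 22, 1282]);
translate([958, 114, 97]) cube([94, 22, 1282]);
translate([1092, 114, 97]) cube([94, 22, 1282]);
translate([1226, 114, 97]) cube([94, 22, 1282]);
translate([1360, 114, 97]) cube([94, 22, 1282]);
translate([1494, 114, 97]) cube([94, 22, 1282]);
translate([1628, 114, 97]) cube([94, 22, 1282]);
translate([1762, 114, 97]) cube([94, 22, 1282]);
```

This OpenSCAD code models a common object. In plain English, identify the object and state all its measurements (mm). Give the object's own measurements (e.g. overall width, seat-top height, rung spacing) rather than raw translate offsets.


A fence section. Two 114×114 mm posts, 1406 mm tall, stand on the floor with a clear span of 1791 mm between their inner faces. Two horizontal rails of 114×92 mm section span the gap between the posts with their undersides at z = 170 mm and z = 1069 mm, flush with the posts' −y face. 13 pickets, each 94 mm wide, 22 mm thick and 1282 mm tall, are fixed to the +y face of the rails with their bottoms at z = 97 mm, spaced across the span with a 40 mm gap after the −x post and between neighbouring pickets, with 49 mm left before the +x post.


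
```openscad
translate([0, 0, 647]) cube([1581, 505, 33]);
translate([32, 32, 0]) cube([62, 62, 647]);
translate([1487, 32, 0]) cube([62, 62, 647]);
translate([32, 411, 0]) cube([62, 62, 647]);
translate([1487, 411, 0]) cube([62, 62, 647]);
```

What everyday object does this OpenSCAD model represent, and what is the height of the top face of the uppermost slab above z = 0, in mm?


A table. The table height is 680 mm.

A 1581×505×33 slab sits at z = 647 on four 62 mm square posts — a table. The top surface is at 647 + 33 = 680 mm.


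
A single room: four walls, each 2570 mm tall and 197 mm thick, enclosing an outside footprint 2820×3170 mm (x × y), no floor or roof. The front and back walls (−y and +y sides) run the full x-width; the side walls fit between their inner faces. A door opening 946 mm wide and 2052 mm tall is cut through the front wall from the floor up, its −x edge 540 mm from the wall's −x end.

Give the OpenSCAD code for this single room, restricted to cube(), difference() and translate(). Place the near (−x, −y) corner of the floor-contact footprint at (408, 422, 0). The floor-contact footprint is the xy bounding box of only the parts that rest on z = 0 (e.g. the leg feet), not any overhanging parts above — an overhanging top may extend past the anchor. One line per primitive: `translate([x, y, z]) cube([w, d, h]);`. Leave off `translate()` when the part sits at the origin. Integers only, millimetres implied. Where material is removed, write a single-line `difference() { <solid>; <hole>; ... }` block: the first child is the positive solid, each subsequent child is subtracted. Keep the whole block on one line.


difference() { translate([408, 422, 0]) cube([2820, 197, 2570]); translate([948, 422, 0]) cube([946, 197, 2052]); }
translate([408, 3395, 0]) cube([2820, 197, 2570]);
translate([408, 619, 0]) cube([197, 2776, 2570]);
translate([3031, 619, 0]) cube([197, 2776, 2570]);


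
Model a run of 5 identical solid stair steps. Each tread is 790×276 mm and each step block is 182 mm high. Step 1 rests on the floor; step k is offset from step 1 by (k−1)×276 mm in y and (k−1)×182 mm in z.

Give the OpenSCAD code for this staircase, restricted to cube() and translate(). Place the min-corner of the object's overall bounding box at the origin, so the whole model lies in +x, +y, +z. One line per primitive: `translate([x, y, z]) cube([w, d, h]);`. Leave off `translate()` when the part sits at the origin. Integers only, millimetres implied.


cube([790, 276, 182]);
translate([0, 276, 182]) cube([790, 276, 182]);
translate([0, 552, 364]) cube([790, 276, 182]);
translate([0, 828, 546]) cube([790, 276, 182]);
translate([0, 1104, 728]) cube([790, 276, 182]);


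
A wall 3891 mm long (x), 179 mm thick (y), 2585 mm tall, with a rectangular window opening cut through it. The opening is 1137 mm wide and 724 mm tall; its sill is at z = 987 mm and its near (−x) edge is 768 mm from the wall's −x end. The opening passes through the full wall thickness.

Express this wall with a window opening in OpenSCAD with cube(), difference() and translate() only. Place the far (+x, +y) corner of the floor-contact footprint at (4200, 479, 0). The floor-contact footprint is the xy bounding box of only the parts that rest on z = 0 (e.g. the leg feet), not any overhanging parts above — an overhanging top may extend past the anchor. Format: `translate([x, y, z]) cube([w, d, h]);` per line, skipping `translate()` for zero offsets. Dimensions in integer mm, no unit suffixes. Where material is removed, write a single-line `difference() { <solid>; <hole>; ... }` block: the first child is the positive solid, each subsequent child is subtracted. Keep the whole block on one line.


difference() { translate([309, 300, 0]) cube([3891, 179, 2585]); translate([1077, 300, 987]) cube([1137, 179, 724]); }


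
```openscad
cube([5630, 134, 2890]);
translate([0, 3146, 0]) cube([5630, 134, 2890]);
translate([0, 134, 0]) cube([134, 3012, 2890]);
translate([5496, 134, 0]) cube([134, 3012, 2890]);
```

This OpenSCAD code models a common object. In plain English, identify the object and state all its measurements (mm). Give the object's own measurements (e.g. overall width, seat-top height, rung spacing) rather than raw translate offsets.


The wall frame of a small rectangular building: four walls, each 2890 mm tall and 134 mm thick, enclosing a footprint 5630 mm (x) by 3280 mm (y) outside-to-outside, with no floor or roof. The front and back walls (the −y and +y sides) span the full width; the two side walls fit between them.


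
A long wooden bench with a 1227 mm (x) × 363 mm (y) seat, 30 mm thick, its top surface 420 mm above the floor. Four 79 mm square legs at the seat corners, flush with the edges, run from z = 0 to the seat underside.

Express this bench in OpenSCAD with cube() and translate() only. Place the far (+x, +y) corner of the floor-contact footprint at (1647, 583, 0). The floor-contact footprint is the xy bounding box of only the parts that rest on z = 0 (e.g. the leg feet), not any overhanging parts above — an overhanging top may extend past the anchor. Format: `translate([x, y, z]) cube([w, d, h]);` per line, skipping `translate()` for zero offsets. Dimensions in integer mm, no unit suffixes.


// leg_h = 420 − 30 = 390
translate([420, 220, 390]) cube([1227, 363, 30]);
translate([420, 220, 0]) cube([79, 79, 390]);
translate([420, 504, 0]) cube([79, 79, 390]);
translate([1568, 220, 0]) cube([79, 79, 390]);
translate([1568, 504, 0]) cube([79, 79, 390]);


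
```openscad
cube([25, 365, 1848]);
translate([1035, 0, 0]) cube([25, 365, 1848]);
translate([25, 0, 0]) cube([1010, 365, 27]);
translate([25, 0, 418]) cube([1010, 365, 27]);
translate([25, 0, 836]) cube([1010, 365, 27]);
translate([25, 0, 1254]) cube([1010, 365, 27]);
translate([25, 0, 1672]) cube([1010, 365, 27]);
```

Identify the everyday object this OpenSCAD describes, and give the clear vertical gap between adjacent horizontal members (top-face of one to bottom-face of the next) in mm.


A bookshelf. The clear shelf gap is 391 mm.

Two tall side panels with 5 horizontal boards between them — a bookshelf. The first two shelf undersides are at z = 0 and z = 418; with shelf thickness 27, the clear gap is 418 − 0 − 27 = 391 mm.


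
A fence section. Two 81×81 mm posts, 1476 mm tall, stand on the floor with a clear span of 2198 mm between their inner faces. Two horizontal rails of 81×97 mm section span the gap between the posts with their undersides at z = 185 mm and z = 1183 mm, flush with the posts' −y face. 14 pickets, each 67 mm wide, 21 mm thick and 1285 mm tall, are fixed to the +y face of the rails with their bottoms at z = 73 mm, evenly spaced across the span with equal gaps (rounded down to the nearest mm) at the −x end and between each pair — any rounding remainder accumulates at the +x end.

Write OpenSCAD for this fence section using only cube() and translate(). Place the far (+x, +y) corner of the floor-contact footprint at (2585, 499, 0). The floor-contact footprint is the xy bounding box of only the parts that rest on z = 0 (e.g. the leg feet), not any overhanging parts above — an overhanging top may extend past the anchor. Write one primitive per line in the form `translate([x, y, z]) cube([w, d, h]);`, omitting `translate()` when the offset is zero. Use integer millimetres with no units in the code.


translate([225, 418, 0]) cube([81, 81, 1476]);
translate([2504, 418, 0]) cube([81, 81, 1476]);
translate([306, 418, 185]) cube([2198, 81, 97]);
translate([306, 418, 1183]) cube([2198, 81, 97]);
translate([390, 499, 73]) cube([67, 21, 1285]);
translate([541, 499, 73]) cube([67, 21, 1285]);
translate([692, 499, 73]) cube([67, 21, 1285]);
translate([843, 499, 73]) cube([67, 21, 1285]);
translate([994, 499, 73]) cube([67, 21, 1285]);
translate([1145, 499, 73]) cube([67, 21, 1285]);
translate([1296, 499, 73]) cube([67, 21, 1285]);
translate([1447, 499, 73]) cube([67, 21, 1285]);
translate([1598, 499, 73]) cube([67, 21, 1285]);
translate([1749, 499, 73]) cube([67, 21, 1285]);
translate([1900, 499, 73]) cube([67, 21, 1285]);
translate([2051, 499, 73]) cube([67, 21, 1285]);
translate([2202, 499, 73]) cube([67, 21, 1285]);
translate([2353, 499, 73]) cube([67, 21, 1285]);


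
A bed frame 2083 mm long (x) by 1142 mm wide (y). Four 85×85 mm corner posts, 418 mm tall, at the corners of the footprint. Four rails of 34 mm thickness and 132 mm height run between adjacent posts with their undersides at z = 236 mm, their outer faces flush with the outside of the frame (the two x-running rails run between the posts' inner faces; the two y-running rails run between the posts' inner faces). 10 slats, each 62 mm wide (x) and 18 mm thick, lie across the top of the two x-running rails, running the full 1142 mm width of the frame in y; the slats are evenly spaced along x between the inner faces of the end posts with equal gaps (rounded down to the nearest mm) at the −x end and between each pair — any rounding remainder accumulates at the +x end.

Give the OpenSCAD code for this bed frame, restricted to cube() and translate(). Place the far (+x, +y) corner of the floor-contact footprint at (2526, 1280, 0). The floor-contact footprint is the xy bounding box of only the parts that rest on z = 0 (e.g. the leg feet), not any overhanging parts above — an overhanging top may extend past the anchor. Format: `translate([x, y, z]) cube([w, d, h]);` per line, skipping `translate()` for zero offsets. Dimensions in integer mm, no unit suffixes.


translate([443, 138, 0]) cube([85, 85, 418]);
translate([443, 1195, 0]) cube([85, 85, 418]);
translate([2441, 138, 0]) cube([85, 85, 418]);
translate([2441, 1195, 0]) cube([85, 85, 418]);
translate([528, 138, 236]) cube([1913, 34, 132]);
translate([528, 1246, 236]) cube([1913, 34, 132]);
translate([443, 223, 236]) cube([34, 972, 132]);
translate([2492, 223, 236]) cube([34, 972, 132]);
translate([645, 138, 368]) cube([62, 1142, 18]);
translate([824, 138, 368]) cube([62, 1142, 18]);
translate([1003, 138, 368]) cube([62, 1142, 18]);
translate([1182, 138, 368]) cube([62, 1142, 18]);
translate([1361, 138, 368]) cube([62, 1142, 18]);
translate([1540, 138, 368]) cube([62, 1142, 18]);
translate([1719, 138, 368]) cube([62, 1142, 18]);
translate([1898, 138, 368]) cube([62, 1142, 18]);
translate([2077, 138, 368]) cube([62, 1142, 18]);
translate([2256, 138, 368]) cube([62, 1142, 18]);


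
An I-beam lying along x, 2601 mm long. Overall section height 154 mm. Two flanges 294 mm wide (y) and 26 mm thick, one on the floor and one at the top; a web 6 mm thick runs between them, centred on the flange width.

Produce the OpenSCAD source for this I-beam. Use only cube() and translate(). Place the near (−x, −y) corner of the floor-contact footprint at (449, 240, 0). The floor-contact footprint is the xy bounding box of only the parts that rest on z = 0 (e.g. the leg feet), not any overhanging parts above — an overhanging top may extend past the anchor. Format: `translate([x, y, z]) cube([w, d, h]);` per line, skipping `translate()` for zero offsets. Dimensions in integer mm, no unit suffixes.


translate([449, 240, 0]) cube([2601, 294, 26]);
translate([449, 384, 26]) cube([2601, 6, 102]);
translate([449, 240, 128]) cube([2601, 294, 26]);


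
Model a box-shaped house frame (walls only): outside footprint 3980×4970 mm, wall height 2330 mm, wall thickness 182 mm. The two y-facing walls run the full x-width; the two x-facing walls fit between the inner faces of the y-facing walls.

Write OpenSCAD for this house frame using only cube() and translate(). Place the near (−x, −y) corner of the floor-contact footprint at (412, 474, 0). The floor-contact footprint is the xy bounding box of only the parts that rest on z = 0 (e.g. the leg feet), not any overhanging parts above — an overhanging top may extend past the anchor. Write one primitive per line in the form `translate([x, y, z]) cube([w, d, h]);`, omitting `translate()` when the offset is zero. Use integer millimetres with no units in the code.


translate([412, 474, 0]) cube([3980, 182, 2330]);
translate([412, 5262, 0]) cube([3980, 182, 2330]);
translate([412, 656, 0]) cube([182, 4606, 2330]);
translate([4210, 656, 0]) cube([182, 4606, 2330]);


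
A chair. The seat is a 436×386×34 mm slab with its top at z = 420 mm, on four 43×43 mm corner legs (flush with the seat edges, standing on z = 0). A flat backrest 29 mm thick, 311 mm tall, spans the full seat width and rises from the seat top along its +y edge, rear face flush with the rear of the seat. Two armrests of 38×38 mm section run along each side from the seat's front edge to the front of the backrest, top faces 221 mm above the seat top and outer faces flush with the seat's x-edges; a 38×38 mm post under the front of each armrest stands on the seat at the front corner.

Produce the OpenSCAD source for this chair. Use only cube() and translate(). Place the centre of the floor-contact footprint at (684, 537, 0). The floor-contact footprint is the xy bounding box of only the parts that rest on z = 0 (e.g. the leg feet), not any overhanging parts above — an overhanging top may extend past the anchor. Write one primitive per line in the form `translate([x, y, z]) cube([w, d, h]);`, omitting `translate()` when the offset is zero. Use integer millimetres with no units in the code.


translate([466, 344, 386]) cube([436, 386, 34]);
translate([466, 344, 0]) cube([43, 43, 386]);
translate([859, 344, 0]) cube([43, 43, 386]);
translate([466, 687, 0]) cube([43, 43, 386]);
translate([859, 687, 0]) cube([43, 43, 386]);
translate([466, 701, 420]) cube([436, 29, 311]);
translate([466, 344, 603]) cube([38, 357, 38]);
translate([864, 344, 603]) cube([38, 357, 38]);
translate([466, 344, 420]) cube([38, 38, 183]);
translate([864, 344, 420]) cube([38, 38, 183]);


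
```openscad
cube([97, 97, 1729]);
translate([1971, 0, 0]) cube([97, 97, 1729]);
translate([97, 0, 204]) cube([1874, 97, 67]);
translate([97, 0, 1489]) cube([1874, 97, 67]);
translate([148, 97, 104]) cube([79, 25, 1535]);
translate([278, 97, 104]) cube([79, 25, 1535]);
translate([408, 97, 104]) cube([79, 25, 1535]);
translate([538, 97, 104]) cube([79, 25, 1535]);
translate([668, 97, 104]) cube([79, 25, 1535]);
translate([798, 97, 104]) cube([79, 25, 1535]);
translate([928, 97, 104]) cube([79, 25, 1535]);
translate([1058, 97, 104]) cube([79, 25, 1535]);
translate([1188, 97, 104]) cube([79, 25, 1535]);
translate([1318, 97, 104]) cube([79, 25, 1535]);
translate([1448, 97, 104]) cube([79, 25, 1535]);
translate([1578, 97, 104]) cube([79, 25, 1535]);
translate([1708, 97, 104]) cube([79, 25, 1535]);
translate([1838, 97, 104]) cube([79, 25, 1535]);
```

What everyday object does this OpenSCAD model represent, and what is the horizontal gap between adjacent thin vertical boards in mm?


A fence section. The picket gap is 51 mm.

Two posts, two rails, 14 pickets — a fence section. Span 1874 mm holds 14 pickets of 79 mm with 15 equal gaps: ⌊(1874 − 14·79) / 15⌋ = 51 mm.


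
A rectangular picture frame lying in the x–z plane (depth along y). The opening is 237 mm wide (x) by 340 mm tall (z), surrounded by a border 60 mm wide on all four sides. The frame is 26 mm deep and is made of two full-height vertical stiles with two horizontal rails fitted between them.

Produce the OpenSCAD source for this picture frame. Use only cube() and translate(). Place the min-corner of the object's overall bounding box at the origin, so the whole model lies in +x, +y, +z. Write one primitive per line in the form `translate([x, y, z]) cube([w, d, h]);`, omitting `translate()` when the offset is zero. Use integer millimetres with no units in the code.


cube([60, 26, 460]);
translate([297, 0, 0]) cube([60, 26, 460]);
translate([60, 0, 0]) cube([237, 26, 60]);
translate([60, 0, 400]) cube([237, 26, 60]);


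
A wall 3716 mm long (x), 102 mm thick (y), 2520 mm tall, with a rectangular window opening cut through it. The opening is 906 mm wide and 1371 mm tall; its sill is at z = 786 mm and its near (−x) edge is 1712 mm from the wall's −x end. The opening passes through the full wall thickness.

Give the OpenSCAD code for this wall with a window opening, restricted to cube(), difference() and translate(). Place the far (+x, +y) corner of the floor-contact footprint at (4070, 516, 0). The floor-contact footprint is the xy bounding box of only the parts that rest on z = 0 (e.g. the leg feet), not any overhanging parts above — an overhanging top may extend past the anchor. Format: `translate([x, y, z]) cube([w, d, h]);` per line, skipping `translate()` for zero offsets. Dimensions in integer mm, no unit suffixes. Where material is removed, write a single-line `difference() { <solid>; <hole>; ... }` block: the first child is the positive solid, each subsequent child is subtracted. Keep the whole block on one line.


difference() { translate([354, 414, 0]) cube([3716, 102, 2520]); translate([2066, 414, 786]) cube([906, 102, 1371]); }


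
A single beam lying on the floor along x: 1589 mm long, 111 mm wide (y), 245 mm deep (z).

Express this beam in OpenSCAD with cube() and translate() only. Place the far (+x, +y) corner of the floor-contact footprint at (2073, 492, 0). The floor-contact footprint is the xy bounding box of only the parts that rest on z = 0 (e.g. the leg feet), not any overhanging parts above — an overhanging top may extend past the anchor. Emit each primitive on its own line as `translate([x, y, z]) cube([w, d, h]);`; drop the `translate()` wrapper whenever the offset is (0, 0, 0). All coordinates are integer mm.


translate([484, 381, 0]) cube([1589, 111, 245]);


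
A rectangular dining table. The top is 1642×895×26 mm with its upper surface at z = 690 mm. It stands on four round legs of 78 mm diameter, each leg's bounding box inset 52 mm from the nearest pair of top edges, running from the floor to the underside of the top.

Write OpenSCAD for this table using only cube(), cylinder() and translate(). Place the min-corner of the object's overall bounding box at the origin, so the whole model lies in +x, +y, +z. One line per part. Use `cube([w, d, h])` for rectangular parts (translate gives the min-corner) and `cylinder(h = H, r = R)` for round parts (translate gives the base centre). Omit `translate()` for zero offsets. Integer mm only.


translate([0, 0, 664]) cube([1642, 895, 26]);
translate([91, 91, 0]) cylinder(h = 664, r = 39);
translate([1551, 91, 0]) cylinder(h = 664, r = 39);
translate([91, 804, 0]) cylinder(h = 664, r = 39);
translate([1551, 804, 0]) cylinder(h = 664, r = 39);


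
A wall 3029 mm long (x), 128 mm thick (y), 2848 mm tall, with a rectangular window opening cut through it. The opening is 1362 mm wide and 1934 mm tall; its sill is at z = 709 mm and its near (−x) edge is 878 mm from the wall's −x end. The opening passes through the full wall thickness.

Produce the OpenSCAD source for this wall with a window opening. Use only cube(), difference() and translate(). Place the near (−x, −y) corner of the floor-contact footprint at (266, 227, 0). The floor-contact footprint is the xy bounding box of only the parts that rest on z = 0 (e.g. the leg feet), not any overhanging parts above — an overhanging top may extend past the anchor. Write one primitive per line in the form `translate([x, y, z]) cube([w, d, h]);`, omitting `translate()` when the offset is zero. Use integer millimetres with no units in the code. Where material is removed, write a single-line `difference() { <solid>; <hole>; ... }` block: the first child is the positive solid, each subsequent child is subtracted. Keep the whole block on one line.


difference() { translate([266, 227, 0]) cube([3029, 128, 2848]); translate([1144, 227, 709]) cube([1362, 128, 1934]); }


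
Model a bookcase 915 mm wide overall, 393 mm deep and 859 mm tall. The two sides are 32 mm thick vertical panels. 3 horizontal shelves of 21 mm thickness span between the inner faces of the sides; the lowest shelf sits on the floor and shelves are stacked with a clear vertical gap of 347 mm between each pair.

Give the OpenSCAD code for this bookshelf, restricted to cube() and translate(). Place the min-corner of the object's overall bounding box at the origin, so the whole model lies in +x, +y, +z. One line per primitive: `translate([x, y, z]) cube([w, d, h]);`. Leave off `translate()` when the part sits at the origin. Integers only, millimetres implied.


cube([32, 393, 859]);
translate([883, 0, 0]) cube([32, 393, 859]);
translate([32, 0, 0]) cube([851, 393, 21]);
translate([32, 0, 368]) cube([851, 393, 21]);
translate([32, 0, 736]) cube([851, 393, 21]);


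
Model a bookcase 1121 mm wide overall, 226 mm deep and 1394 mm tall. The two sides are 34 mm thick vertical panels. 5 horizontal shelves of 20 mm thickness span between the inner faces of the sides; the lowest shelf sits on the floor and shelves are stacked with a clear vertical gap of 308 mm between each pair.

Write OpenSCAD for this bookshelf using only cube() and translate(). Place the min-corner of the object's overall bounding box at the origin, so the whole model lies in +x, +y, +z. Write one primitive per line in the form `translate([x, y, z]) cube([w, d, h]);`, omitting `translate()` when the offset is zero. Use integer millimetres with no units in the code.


cube([34, 226, 1394]);
translate([1087, 0, 0]) cube([34, 226, 1394]);
translate([34, 0, 0]) cube([1053, 226, 20]);
translate([34, 0, 328]) cube([1053, 226, 20]);
translate([34, 0, 656]) cube([1053, 226, 20]);
translate([34, 0, 984]) cube([1053, 226, 20]);
translate([34, 0, 1312]) cube([1053, 226, 20]);


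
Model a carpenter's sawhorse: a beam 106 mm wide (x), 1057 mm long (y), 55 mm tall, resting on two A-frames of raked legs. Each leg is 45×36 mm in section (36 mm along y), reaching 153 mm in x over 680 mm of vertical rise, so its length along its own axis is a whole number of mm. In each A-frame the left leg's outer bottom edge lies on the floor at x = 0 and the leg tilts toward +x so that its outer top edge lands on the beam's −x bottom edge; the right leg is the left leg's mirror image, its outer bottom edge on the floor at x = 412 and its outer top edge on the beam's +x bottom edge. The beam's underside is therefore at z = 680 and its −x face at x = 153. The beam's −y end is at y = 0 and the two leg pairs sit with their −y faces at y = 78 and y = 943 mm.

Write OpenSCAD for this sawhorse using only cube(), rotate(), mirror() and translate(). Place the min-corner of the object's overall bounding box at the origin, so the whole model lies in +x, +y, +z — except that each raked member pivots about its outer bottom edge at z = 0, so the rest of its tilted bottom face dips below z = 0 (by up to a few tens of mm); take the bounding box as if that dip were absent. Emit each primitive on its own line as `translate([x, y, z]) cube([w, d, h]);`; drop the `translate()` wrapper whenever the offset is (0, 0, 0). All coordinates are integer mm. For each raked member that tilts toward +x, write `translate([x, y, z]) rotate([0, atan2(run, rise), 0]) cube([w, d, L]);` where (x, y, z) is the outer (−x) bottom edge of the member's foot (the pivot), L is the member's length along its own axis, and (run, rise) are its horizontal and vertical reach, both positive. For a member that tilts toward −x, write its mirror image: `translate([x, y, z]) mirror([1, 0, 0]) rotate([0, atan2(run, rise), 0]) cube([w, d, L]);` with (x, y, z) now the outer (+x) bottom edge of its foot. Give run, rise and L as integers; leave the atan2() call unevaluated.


translate([153, 0, 680]) cube([106, 1057, 55]);
translate([0, 78, 0]) rotate([0, atan2(153, 680), 0]) cube([45, 36, 697]);
translate([412, 78, 0]) mirror([1, 0, 0]) rotate([0, atan2(153, 680), 0]) cube([45, 36, 697]);
translate([0, 943, 0]) rotate([0, atan2(153, 680), 0]) cube([45, 36, 697]);
translate([412, 943, 0]) mirror([1, 0, 0]) rotate([0, atan2(153, 680), 0]) cube([45, 36, 697]);


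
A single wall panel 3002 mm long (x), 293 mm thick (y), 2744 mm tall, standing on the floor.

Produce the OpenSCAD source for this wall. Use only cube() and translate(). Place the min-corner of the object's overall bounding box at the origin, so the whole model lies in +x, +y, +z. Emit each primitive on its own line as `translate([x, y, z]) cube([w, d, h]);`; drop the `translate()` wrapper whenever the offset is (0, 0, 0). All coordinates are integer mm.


cube([3002, 293, 2744]);


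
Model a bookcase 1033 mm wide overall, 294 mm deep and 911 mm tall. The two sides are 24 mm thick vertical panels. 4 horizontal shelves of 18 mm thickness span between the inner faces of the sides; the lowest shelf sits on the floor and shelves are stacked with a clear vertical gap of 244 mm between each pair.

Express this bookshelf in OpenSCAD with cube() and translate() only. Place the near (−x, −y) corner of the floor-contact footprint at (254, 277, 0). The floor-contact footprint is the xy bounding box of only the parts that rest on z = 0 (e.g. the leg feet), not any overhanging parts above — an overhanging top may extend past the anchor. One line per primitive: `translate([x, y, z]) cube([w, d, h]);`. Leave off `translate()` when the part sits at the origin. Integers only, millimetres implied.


translate([254, 277, 0]) cube([24, 294, 911]);
translate([1263, 277, 0]) cube([24, 294, 911]);
translate([278, 277, 0]) cube([985, 294, 18]);
translate([278, 277, 262]) cube([985, 294, 18]);
translate([278, 277, 524]) cube([985, 294, 18]);
translate([278, 277, 786]) cube([985, 294, 18]);


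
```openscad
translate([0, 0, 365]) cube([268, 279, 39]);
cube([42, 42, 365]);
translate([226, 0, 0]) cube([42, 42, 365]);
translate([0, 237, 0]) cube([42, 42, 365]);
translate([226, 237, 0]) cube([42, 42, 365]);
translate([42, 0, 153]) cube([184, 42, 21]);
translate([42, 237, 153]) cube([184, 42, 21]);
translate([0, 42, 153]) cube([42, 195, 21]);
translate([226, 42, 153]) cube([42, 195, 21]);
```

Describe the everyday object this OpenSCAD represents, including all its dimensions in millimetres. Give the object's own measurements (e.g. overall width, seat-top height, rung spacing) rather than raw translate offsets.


A four-legged stool. The seat is a 268×279×39 mm slab whose top surface is at z = 404 mm; four square legs, each 42×42 mm in cross-section, run from the floor (z = 0) to the underside of the seat, each flush with a corner of the seat. Four stretchers, 42 mm wide and 21 mm tall, connect adjacent legs with their undersides at z = 153 mm, each running between the inner faces of the legs it joins and aligned with the legs' outer faces on the other axis.


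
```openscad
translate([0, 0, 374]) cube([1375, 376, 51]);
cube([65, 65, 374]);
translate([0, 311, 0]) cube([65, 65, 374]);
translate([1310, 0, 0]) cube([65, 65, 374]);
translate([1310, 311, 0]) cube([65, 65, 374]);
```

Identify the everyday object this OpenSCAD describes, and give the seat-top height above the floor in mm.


A bench. The seat-top height is 425 mm.

A long slab on four corner posts — a bench. The slab sits at z = 374 with thickness 51, so the top is 374 + 51 = 425 mm.


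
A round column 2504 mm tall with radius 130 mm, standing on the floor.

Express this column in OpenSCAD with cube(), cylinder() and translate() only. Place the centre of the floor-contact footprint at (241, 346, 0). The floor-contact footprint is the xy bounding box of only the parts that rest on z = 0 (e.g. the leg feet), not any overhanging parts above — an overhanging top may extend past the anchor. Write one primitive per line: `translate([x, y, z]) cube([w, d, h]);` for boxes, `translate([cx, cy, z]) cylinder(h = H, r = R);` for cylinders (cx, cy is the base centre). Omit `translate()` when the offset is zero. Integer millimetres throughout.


translate([241, 346, 0]) cylinder(h = 2504, r = 130);


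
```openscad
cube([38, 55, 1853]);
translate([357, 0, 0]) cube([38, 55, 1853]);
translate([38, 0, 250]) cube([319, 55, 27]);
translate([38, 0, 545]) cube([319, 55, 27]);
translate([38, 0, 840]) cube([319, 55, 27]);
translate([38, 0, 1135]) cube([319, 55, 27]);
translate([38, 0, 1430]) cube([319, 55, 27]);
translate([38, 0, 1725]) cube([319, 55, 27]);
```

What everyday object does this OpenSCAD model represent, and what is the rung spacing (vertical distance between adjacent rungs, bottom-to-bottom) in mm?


A ladder. The rung spacing is 295 mm.

Two tall 38×55 posts with 6 short bars between them — a ladder. Adjacent rungs sit at z = 250 and z = 545, so the spacing is 545 − 250 = 295 mm.


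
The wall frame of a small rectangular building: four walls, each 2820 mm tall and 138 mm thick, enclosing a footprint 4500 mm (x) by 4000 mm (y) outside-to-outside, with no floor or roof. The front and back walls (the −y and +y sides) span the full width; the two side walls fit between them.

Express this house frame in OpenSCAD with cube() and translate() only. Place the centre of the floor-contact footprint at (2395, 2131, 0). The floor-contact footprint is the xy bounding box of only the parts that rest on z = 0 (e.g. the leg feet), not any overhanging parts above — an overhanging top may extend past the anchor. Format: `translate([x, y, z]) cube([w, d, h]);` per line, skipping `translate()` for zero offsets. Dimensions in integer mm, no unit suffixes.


translate([145, 131, 0]) cube([4500, 138, 2820]);
translate([145, 3993, 0]) cube([4500, 138, 2820]);
translate([145, 269, 0]) cube([138, 3724, 2820]);
translate([4507, 269, 0]) cube([138, 3724, 2820]);


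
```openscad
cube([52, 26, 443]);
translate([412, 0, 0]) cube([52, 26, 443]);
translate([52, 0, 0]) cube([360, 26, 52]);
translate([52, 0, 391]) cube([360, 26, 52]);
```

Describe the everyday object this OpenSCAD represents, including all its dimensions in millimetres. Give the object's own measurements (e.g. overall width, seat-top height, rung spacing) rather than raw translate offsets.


A rectangular picture frame lying in the x–z plane (depth along y). The opening is 360 mm wide (x) by 339 mm tall (z), surrounded by a border 52 mm wide on all four sides. The frame is 26 mm deep and is made of two full-height vertical stiles with two horizontal rails fitted between them.


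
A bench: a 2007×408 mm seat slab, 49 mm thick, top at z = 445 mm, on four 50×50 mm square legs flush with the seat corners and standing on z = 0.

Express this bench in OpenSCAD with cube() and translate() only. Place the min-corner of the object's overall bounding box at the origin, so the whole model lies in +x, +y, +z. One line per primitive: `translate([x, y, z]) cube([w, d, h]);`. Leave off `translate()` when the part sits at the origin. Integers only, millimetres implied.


translate([0, 0, 396]) cube([2007, 408, 49]);
cube([50, 50, 396]);
translate([0, 358, 0]) cube([50, 50, 396]);
translate([1957, 0, 0]) cube([50, 50, 396]);
translate([1957, 358, 0]) cube([50, 50, 396]);


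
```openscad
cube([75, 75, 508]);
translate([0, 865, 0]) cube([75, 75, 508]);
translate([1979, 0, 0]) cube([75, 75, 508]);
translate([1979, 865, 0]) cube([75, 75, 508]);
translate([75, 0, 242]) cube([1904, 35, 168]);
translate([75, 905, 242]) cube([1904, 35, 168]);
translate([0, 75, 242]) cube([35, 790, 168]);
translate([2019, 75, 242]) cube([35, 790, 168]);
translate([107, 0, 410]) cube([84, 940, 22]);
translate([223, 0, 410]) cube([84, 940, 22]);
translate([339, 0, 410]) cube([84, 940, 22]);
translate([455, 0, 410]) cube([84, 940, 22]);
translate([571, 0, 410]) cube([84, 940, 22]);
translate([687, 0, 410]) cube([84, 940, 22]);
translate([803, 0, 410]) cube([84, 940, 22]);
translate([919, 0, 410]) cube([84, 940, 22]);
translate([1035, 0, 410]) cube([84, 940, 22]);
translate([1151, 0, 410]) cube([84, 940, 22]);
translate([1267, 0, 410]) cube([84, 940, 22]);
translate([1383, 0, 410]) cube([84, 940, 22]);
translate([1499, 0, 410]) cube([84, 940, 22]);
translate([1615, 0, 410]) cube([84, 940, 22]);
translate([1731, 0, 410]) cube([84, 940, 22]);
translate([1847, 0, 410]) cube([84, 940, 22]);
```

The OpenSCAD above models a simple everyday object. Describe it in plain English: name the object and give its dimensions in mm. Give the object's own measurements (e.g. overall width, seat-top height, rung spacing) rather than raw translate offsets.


A bed frame 2054 mm long (x) by 940 mm wide (y). Four 75×75 mm corner posts, 508 mm tall, at the corners of the footprint. Four rails of 35 mm thickness and 168 mm height run between adjacent posts with their undersides at z = 242 mm, their outer faces flush with the outside of the frame (the two x-running rails run between the posts' inner faces; the two y-running rails run between the posts' inner faces). 16 slats, each 84 mm wide (x) and 22 mm thick, lie across the top of the two x-running rails, running the full 940 mm width of the frame in y; along x they sit between the end posts with a 32 mm gap after the −x posts and between neighbouring slats, leaving 48 mm before the +x posts.


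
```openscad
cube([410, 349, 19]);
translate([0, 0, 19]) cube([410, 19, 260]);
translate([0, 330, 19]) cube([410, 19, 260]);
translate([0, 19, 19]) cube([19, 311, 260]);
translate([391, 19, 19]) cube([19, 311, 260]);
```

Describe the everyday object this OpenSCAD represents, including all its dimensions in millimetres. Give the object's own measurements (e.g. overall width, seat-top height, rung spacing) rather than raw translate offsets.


An open-topped rectangular box: outside dimensions 410×349×279 mm, with a uniform wall and base thickness of 19 mm. The base is a full 410×349 slab on the floor; four walls sit on top of the base. The front and back walls (the −y and +y sides) span the full width; the two side walls fit between them.
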